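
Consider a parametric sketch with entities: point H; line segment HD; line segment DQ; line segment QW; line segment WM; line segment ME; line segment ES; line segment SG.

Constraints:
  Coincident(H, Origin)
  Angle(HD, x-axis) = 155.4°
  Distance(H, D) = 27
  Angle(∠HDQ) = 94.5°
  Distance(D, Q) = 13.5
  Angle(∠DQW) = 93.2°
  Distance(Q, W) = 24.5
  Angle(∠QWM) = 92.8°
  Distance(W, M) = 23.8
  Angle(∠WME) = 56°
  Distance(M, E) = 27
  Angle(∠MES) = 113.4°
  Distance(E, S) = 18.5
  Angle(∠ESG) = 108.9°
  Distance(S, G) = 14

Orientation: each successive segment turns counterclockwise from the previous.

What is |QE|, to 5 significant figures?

10.116

∠QWM = 92.8° gives WM at 54.900° from the x-axis; with |WM| = 23.8, M = (3.2791, 5.8240). ∠WME = 56.0° gives ME at 178.90° from the x-axis; with |ME| = 27.0, E = (-23.716, 6.3423). Then |QE| = |E − Q| = 10.116.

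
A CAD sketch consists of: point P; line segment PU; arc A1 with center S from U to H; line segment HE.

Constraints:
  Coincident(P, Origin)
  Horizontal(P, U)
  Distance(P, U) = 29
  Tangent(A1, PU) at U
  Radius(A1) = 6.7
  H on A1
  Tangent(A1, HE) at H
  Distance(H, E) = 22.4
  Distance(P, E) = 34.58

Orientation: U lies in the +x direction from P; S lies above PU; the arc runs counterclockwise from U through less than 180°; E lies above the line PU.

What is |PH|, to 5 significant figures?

35.887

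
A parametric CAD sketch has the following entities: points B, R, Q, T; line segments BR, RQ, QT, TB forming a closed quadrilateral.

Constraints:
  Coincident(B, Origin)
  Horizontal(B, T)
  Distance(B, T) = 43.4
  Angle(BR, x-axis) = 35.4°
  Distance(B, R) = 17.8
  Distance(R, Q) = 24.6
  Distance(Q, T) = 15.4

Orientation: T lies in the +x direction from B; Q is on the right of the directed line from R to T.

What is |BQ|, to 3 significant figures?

31.6

Checks: |RQ| = 24.60 ✓; |QT| = 15.40 ✓.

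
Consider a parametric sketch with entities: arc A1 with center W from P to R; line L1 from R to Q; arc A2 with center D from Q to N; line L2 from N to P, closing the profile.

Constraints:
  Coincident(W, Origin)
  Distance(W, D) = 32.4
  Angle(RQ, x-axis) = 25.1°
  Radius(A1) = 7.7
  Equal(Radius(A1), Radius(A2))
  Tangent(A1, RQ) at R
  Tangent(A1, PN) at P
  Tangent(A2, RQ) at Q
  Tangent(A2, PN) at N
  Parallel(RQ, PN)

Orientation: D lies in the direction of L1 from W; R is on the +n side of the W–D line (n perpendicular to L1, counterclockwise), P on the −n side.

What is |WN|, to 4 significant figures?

33.30

The slot axis is L1's direction at 25.1°, so u = (cos 25.1°, sin 25.1°) = (0.9056, 0.4242) and n = (−sin 25.1°, cos 25.1°) = (-0.4242, 0.9056). W is at the origin and D lies 32.4 along u from W, so D = 32.4·u = (29.34, 13.74). Tangency of A1 to both parallel lines with radius 7.7 puts R and P at W ± 7.7·n: R = (-3.266, 6.973), P = (3.266, -6.973). Equal radii place Q and N the same way about D: Q = D + 7.7·n = (26.07, 20.72), N = D − 7.7·n = (32.61, 6.771). Then |WN| = |N − W| = 33.30.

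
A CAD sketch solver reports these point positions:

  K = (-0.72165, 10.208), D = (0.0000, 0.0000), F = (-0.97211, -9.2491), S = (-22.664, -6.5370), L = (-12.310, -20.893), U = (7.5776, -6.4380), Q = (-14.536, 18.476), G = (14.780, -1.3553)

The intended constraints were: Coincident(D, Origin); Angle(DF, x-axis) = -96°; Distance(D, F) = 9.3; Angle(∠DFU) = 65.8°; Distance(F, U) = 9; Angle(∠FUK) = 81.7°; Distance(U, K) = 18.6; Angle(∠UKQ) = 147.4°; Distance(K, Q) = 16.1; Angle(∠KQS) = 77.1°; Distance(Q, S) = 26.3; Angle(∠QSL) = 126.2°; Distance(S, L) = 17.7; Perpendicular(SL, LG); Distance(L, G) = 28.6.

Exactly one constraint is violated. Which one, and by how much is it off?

Distance(L, G) = 28.6 — off by 4.80.

D = (0.00, 0.00) ✓; DF at -96.00° ✓; |DF| = 9.300 ✓; ∠DFU = 65.80° ✓; |FU| = 9.000 ✓; ∠FUK = 81.70° ✓; |UK| = 18.60 ✓; ∠UKQ = 147.4° ✓; |KQ| = 16.10 ✓; ∠KQS = 77.10° ✓; |QS| = 26.30 ✓; ∠QSL = 126.2° ✓; |SL| = 17.70 ✓; ∠(SL, LG) = 90.00° ✓; |LG| = 33.40 ✗.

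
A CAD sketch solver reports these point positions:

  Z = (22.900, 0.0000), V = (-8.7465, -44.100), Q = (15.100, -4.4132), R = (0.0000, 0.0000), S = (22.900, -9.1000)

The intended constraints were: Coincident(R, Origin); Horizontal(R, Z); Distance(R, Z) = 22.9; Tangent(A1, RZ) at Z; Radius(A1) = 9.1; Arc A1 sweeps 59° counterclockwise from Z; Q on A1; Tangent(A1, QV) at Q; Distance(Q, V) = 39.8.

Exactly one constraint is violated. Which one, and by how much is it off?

Distance(Q, V) = 39.8 — off by 6.50.

R = (0.00, 0.00) ✓; R.y = 0.00, Z.y = 0.00 ✓; |RZ| = 22.90 ✓; ∠(SZ, ZR) = 90.00° ✓; |SZ| = 9.100 ✓; bearing(S→Q) − bearing(S→Z) = 59.00° ✓; |SQ| = 9.100 ✓; ∠(SQ, QV) = 90.00° ✓; |QV| = 46.30 ✗.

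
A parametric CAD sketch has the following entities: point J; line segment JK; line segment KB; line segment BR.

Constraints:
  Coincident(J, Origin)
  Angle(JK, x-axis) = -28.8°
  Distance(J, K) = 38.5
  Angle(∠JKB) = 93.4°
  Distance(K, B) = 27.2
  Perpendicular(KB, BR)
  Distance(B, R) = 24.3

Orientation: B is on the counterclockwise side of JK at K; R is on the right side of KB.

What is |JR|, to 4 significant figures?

69.32

∠JKB = 93.4°, so KB runs at -28.8° + (180° − 93.4°) = 57.80° from the x-axis; with |KB| = 27.2, B = K + 27.2·(cos 57.80°, sin 57.80°) = (48.23, 4.469). KB ⟂ BR; with |BR| = 24.3 on the right of KB, R = B + 24.3·(0.8462, -0.5329) = (68.79, -8.480). Then |JR| = |R − J| = 69.32.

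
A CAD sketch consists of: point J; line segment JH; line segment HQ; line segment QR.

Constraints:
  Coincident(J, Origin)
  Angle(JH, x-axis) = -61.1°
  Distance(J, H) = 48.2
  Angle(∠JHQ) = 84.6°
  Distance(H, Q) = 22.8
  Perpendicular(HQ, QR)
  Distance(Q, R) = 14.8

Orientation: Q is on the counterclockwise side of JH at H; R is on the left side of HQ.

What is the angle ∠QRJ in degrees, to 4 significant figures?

151.2°

∠JHQ = 84.6°, so HQ runs at -61.1° + (180° − 84.6°) = 34.30° from the x-axis; with |HQ| = 22.8, Q = H + 22.8·(cos 34.30°, sin 34.30°) = (42.13, -29.35). HQ ⟂ QR; with |QR| = 14.8 on the left of HQ, R = Q + 14.8·(-0.5635, 0.8261) = (33.79, -17.12). Then cos ∠QRJ = RQ·RJ / (|RQ||RJ|), giving 151.2°.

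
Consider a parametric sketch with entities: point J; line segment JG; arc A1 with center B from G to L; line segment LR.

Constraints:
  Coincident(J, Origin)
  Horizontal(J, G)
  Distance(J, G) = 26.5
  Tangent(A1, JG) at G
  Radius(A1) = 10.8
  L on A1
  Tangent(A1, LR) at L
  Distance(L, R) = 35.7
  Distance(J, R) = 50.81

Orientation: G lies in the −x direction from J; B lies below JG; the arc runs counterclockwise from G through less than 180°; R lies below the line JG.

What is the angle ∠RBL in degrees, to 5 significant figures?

73.168°

Checks: |BG| = 10.80 ✓; |BL| = 10.80 ✓; ∠(BL, LR) = 90.00° ✓; |LR| = 35.70 ✓; |JR| = 50.81 ✓.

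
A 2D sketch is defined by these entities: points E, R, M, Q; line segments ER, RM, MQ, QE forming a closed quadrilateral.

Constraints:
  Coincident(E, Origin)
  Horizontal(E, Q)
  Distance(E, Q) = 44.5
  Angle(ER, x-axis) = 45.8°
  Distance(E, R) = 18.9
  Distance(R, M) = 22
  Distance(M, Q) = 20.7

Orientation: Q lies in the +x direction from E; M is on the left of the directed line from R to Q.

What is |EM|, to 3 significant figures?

39.2

Checks: |RM| = 22.00 ✓; |MQ| = 20.70 ✓.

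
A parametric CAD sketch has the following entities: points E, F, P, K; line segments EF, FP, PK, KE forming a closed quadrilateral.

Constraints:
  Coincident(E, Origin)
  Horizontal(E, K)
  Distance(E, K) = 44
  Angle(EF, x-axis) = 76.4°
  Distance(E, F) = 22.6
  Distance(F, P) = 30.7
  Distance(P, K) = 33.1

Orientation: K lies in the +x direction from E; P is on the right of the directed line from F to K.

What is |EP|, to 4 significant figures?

14.34

Checks: |FP| = 30.70 ✓; |PK| = 33.10 ✓.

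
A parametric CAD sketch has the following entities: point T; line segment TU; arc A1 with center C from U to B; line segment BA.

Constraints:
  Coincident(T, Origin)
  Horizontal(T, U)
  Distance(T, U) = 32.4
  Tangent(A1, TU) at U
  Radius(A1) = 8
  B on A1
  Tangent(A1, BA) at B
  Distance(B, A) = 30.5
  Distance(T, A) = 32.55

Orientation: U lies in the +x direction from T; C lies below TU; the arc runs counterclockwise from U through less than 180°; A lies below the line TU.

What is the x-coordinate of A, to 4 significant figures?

10.60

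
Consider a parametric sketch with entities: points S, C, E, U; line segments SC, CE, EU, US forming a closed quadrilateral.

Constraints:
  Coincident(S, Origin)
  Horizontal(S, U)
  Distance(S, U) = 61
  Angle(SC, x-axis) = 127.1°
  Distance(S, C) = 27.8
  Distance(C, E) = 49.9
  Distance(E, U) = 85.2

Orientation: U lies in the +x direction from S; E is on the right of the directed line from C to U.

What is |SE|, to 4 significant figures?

33.88

Checks: |CE| = 49.90 ✓; |EU| = 85.20 ✓.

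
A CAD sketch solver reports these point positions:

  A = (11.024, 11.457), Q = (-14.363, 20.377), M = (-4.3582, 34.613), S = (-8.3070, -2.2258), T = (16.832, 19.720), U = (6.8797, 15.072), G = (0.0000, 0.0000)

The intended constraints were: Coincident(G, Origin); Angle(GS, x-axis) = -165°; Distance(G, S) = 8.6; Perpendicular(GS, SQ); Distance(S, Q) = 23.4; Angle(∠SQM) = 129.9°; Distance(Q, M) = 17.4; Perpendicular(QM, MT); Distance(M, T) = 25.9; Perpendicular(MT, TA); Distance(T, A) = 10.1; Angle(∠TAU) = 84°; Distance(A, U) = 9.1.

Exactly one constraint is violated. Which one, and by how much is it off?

Distance(A, U) = 9.1 — off by 3.60.

G = (0.00, 0.00) ✓; GS at -165.0° ✓; |GS| = 8.600 ✓; ∠(GS, SQ) = 90.00° ✓; |SQ| = 23.40 ✓; ∠SQM = 129.9° ✓; |QM| = 17.40 ✓; ∠(QM, MT) = 90.00° ✓; |MT| = 25.90 ✓; ∠(MT, TA) = 90.00° ✓; |TA| = 10.10 ✓; ∠TAU = 84.01° ✓; |AU| = 5.499 ✗.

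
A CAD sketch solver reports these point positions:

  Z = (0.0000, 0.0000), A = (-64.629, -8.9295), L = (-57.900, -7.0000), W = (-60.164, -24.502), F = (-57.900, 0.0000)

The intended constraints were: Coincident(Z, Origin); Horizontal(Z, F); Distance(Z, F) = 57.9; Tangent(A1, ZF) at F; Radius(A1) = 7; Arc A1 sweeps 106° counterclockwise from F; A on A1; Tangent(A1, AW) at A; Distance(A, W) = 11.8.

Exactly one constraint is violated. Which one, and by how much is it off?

Distance(A, W) = 11.8 — off by 4.40.

Z = (0.00, 0.00) ✓; Z.y = 0.00, F.y = 0.00 ✓; |ZF| = 57.90 ✓; ∠(LF, FZ) = 90.00° ✓; |LF| = 7.000 ✓; bearing(L→A) − bearing(L→F) = 106.0° ✓; |LA| = 7.000 ✓; ∠(LA, AW) = 90.00° ✓; |AW| = 16.20 ✗.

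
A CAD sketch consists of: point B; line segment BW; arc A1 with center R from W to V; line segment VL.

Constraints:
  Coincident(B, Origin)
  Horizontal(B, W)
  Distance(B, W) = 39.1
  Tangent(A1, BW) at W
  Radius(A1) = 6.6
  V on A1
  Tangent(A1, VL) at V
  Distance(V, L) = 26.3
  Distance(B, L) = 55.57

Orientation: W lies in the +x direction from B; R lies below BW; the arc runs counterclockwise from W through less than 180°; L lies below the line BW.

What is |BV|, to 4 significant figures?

34.48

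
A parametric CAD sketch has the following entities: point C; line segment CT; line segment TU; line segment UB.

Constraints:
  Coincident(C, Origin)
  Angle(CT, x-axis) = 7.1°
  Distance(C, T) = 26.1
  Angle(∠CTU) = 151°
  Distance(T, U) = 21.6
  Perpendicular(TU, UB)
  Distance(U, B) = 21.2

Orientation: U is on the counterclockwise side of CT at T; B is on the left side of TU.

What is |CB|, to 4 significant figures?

45.24

∠CTU = 151.0°, so TU runs at 7.1° + (180° − 151.0°) = 36.10° from the x-axis; with |TU| = 21.6, U = T + 21.6·(cos 36.10°, sin 36.10°) = (43.35, 15.95). TU ⟂ UB; with |UB| = 21.2 on the left of TU, B = U + 21.2·(-0.5892, 0.8080) = (30.86, 33.08). Then |CB| = |B − C| = 45.24.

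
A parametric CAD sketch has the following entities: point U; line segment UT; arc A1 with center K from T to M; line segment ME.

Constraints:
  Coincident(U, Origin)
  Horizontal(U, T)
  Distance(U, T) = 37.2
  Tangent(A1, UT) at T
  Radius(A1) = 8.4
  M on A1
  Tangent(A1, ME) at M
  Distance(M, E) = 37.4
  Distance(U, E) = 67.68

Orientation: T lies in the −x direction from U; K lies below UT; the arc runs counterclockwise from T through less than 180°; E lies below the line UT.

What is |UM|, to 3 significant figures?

46.0

U is at the origin; UT is horizontal with |UT| = 37.2 and T on the −x side, so T = (-37.2, 0.00). Since A1 is tangent to UT there, KT ⟂ UT, so K = T + (0, -8.4) = (-37.2, -8.40). Since KM ⟂ ME (tangency), |KE| = √(8.4² + 37.4²) = 38.3 regardless of where M sits on A1. So E lies on both circle(U, 67.68) and circle(K, 38.3); the below-UT intersection is E = (-51.4, -44.0). M is the foot of the tangent from E: M = (-45.5, -7.07).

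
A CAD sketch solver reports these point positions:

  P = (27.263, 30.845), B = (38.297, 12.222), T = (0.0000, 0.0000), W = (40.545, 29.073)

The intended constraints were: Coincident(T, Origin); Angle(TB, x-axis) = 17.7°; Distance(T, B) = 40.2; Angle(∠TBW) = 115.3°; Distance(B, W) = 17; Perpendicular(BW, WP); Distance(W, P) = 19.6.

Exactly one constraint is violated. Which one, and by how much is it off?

Distance(W, P) = 19.6 — off by 6.20.

T = (0.00, 0.00) ✓; TB at 17.70° ✓; |TB| = 40.20 ✓; ∠TBW = 115.3° ✓; |BW| = 17.00 ✓; ∠(BW, WP) = 90.00° ✓; |WP| = 13.40 ✗.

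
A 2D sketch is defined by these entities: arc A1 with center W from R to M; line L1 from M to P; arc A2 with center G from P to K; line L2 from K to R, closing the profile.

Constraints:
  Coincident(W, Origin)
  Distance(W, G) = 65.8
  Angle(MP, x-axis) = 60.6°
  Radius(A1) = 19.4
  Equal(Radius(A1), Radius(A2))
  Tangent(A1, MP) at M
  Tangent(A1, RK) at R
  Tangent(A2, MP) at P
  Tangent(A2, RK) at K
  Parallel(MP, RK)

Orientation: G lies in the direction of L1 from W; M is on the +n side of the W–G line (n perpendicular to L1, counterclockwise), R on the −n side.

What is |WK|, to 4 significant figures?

68.60

Tangency of A1 to both parallel lines with radius 19.4 puts M and R at W ± 19.4·n: M = (-16.90, 9.524), R = (16.90, -9.524). Equal radii place P and K the same way about G: P = G + 19.4·n = (15.40, 66.85), K = G − 19.4·n = (49.20, 47.80). Then |WK| = |K − W| = 68.60.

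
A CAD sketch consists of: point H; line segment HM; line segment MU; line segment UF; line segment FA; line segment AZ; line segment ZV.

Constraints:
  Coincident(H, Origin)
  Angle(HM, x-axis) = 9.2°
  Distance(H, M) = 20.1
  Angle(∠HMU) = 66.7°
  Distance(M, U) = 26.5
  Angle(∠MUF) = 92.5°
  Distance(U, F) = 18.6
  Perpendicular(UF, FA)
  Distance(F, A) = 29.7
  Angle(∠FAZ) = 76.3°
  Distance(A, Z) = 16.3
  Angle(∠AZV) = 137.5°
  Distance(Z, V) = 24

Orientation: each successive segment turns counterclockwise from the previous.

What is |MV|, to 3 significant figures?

22.6

H is at the origin; HM runs at 9.2° with length 20.1, so M = (19.8, 3.21). ∠HMU = 66.7° gives MU at 122° from the x-axis; with |MU| = 26.5, U = (5.60, 25.6). ∠MUF = 92.5° gives UF at -150° from the x-axis; with |UF| = 18.6, F = (-10.5, 16.3). UF is perpendicular to FA, so FA runs at -60.0°; with |FA| = 29.7, A = (4.34, -9.46). ∠FAZ = 76.3° gives AZ at 43.7° from the x-axis; with |AZ| = 16.3, Z = (16.1, 1.80). ∠AZV = 137.5° gives ZV at 86.2° from the x-axis; with |ZV| = 24.0, V = (17.7, 25.8). Then |MV| = |V − M| = 22.6.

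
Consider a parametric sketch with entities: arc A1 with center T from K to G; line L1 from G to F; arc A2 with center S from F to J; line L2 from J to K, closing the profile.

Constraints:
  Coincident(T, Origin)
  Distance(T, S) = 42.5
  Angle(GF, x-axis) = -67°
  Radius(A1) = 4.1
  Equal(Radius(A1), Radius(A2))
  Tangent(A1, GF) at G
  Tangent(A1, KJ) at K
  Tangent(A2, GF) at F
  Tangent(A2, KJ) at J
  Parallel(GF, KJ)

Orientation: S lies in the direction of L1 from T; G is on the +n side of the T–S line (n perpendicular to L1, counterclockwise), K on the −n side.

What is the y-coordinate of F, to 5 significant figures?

-37.519

Tangency of A1 to both parallel lines with radius 4.1 puts G and K at T ± 4.1·n: G = (3.7741, 1.6020), K = (-3.7741, -1.6020). Equal radii place F and J the same way about S: F = S + 4.1·n = (20.380, -37.519), J = S − 4.1·n = (12.832, -40.723). So F.y = -37.519.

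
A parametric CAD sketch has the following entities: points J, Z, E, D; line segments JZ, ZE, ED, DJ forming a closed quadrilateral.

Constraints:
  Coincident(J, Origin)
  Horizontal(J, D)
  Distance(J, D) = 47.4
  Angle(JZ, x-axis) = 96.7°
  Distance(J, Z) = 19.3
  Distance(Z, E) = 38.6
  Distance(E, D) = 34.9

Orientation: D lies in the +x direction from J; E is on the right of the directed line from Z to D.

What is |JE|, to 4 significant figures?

21.77

Checks: |ZE| = 38.60 ✓; |ED| = 34.90 ✓.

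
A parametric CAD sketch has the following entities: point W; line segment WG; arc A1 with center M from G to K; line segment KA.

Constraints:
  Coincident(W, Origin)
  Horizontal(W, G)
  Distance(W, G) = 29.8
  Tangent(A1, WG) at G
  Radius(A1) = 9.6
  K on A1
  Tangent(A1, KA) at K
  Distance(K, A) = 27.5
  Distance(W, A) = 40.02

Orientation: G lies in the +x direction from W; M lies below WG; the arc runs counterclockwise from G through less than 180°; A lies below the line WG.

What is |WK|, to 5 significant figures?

22.013

W is at the origin; W and G share the same y with |WG| = 29.8 and G on the +x side, so G = (29.800, 0.0000). Since A1 is tangent to WG there, MG ⟂ WG, so M = G + (0, -9.6) = (29.800, -9.6000). Since MK ⟂ KA (tangency), |MA| = √(9.6² + 27.5²) = 29.127 regardless of where K sits on A1. So A lies on both circle(W, 40.02) and circle(M, 29.127); the below-WG intersection is A = (17.487, -35.997). K is the foot of the tangent from A: K = (20.249, -8.6361).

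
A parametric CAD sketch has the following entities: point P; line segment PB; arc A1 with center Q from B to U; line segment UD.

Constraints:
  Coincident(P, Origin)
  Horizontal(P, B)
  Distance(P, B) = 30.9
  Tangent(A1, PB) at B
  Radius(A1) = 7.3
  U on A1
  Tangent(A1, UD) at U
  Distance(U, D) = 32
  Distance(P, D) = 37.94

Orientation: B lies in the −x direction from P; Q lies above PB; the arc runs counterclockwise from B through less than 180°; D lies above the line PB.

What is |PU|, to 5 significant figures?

24.490

Checks: |PB| = 30.90 ✓; |QU| = 7.300 ✓; ∠(QU, UD) = 90.00° ✓; |UD| = 32.00 ✓; |PD| = 37.94 ✓.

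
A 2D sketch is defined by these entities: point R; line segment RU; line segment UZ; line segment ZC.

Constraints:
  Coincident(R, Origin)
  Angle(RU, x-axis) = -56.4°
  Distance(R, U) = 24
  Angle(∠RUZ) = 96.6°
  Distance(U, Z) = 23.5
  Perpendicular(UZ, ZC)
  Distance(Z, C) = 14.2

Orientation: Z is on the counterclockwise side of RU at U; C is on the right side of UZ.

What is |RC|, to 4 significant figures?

46.22

R is at the origin; RU runs at -56.4° with length 24.0, so U = 24.0·(cos -56.4°, sin -56.4°) = (13.28, -19.99). ∠RUZ = 96.6°, so UZ runs at -56.4° + (180° − 96.6°) = 27.00° from the x-axis; with |UZ| = 23.5, Z = U + 23.5·(cos 27.00°, sin 27.00°) = (34.22, -9.321). UZ ⟂ ZC; with |ZC| = 14.2 on the right of UZ, C = Z + 14.2·(0.4540, -0.8910) = (40.67, -21.97). Then |RC| = |C − R| = 46.22.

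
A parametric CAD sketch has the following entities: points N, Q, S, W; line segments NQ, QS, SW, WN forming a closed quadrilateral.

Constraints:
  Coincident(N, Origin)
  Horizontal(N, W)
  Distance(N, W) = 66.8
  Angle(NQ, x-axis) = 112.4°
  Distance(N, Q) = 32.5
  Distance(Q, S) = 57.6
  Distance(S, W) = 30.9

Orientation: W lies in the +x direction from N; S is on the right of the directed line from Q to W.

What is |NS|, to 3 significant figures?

36.0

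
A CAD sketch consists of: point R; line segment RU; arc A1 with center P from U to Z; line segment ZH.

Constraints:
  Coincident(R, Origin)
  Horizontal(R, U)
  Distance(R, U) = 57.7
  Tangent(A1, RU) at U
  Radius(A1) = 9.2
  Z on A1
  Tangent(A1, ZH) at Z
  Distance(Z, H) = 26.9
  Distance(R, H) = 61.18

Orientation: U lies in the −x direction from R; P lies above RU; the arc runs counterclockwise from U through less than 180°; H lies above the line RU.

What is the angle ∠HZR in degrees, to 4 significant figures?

102.5°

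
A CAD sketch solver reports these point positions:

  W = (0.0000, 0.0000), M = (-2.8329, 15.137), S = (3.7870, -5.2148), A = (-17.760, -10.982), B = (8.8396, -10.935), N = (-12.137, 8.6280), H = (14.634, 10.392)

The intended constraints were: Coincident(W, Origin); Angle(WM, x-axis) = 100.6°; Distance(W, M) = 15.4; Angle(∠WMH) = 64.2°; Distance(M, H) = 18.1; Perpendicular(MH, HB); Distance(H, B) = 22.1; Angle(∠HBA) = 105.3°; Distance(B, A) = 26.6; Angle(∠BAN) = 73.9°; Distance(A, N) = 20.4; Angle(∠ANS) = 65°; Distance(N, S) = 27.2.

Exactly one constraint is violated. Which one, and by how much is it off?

Distance(N, S) = 27.2 — off by 6.10.

W = (0.00, 0.00) ✓; WM at 100.6° ✓; |WM| = 15.40 ✓; ∠WMH = 64.20° ✓; |MH| = 18.10 ✓; ∠(MH, HB) = 90.00° ✓; |HB| = 22.10 ✓; ∠HBA = 105.3° ✓; |BA| = 26.60 ✓; ∠BAN = 73.90° ✓; |AN| = 20.40 ✓; ∠ANS = 65.00° ✓; |NS| = 21.10 ✗.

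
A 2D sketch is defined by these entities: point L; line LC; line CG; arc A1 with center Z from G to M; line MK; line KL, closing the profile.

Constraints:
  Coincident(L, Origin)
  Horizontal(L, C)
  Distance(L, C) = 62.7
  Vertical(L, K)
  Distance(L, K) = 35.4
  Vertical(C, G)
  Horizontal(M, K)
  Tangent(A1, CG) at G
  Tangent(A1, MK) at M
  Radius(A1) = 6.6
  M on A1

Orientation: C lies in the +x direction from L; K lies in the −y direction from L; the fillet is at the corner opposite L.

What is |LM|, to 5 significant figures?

66.335

L is at the origin; LC is horizontal with |LC| = 62.7 and C on the +x side, so C = (62.700, 0.0000). LK is vertical with |LK| = 35.4 and K on the −y side, so K = (0.0000, -35.400). The virtual corner opposite L is at (62.700, -35.400). Tangency of A1 to CG means the radius ZG is perpendicular to CG and A1 meets MK tangentially, so ZM is at right angles to MK, with radius 6.6, so the center Z sits 6.6 in from both sides at Z = (56.100, -28.800). That places the tangent points at G = (62.700, -28.800) on CG and M = (56.100, -35.400) on MK. Then |LM| = |M − L| = 66.335.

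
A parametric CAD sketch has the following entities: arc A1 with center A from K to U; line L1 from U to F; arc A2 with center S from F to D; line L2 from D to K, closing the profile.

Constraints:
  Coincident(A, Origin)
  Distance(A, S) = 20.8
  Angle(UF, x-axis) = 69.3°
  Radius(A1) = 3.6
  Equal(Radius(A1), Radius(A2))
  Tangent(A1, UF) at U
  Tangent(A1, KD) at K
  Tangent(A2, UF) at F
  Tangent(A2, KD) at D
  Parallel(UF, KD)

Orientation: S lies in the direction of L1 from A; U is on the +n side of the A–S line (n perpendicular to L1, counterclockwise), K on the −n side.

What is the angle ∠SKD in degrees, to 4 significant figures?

9.819°

The slot axis is L1's direction at 69.3°, so u = (cos 69.3°, sin 69.3°) = (0.3535, 0.9354) and n = (−sin 69.3°, cos 69.3°) = (-0.9354, 0.3535). A is at the origin and S lies 20.8 along u from A, so S = 20.8·u = (7.352, 19.46). Tangency of A1 to both parallel lines with radius 3.6 puts U and K at A ± 3.6·n: U = (-3.368, 1.273), K = (3.368, -1.273). Equal radii place F and D the same way about S: F = S + 3.6·n = (3.985, 20.73), D = S − 3.6·n = (10.72, 18.18). Then cos ∠SKD = KS·KD / (|KS||KD|), giving 9.819°.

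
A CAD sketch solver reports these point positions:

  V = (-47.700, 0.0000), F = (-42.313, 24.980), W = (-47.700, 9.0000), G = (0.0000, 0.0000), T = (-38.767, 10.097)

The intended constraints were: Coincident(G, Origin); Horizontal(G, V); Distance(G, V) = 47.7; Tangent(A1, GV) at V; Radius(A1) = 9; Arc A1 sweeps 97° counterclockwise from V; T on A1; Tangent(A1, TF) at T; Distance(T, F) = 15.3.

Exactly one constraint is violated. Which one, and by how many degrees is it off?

Tangent(A1, TF) at T — off by 6.40°.

G = (0.00, 0.00) ✓; G.y = 0.00, V.y = 0.00 ✓; |GV| = 47.70 ✓; ∠(WV, VG) = 90.00° ✓; |WV| = 9.000 ✓; bearing(W→T) − bearing(W→V) = 97.00° ✓; |WT| = 9.000 ✓; ∠(WT, TF) = 83.60° ✗; |TF| = 15.30 ✓.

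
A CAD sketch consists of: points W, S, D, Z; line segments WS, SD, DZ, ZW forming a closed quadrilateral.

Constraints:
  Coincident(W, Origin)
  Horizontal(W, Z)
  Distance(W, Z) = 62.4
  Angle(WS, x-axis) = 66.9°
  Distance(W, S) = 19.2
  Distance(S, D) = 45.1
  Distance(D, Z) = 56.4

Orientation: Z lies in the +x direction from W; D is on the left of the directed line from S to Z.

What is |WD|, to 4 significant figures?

63.52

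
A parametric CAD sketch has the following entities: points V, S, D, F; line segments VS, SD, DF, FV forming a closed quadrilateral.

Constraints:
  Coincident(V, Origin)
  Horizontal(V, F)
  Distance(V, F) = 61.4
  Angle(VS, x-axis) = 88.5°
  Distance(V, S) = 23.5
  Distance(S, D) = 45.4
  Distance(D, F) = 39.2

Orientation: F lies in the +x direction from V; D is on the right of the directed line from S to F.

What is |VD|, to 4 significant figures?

29.10

Checks: |VF| = 61.40 ✓; |VS| = 23.50 ✓; |SD| = 45.40 ✓; |DF| = 39.20 ✓.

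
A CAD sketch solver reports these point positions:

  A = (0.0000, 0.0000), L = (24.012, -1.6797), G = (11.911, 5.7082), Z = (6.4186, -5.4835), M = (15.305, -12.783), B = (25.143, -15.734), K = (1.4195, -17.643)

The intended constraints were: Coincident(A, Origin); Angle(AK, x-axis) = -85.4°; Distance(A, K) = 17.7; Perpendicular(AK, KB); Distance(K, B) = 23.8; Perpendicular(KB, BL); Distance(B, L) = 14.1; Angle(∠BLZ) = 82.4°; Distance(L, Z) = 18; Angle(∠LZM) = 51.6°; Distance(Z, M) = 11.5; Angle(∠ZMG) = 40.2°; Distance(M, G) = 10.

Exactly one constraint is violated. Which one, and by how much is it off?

Distance(M, G) = 10 — off by 8.80.

A = (0.00, 0.00) ✓; AK at -85.40° ✓; |AK| = 17.70 ✓; ∠(AK, KB) = 90.00° ✓; |KB| = 23.80 ✓; ∠(KB, BL) = 90.00° ✓; |BL| = 14.10 ✓; ∠BLZ = 82.40° ✓; |LZ| = 18.00 ✓; ∠LZM = 51.60° ✓; |ZM| = 11.50 ✓; ∠ZMG = 40.20° ✓; |MG| = 18.80 ✗.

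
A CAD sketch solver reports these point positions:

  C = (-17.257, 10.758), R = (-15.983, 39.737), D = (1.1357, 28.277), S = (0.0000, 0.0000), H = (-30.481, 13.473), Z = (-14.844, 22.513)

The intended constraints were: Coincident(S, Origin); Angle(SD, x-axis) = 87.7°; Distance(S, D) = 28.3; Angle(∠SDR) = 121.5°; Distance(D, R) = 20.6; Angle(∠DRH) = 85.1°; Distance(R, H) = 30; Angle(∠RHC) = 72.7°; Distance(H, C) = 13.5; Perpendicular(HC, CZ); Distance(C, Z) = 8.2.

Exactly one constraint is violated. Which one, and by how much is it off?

Distance(C, Z) = 8.2 — off by 3.80.

S = (0.00, 0.00) ✓; SD at 87.70° ✓; |SD| = 28.30 ✓; ∠SDR = 121.5° ✓; |DR| = 20.60 ✓; ∠DRH = 85.10° ✓; |RH| = 30.00 ✓; ∠RHC = 72.70° ✓; |HC| = 13.50 ✓; ∠(HC, CZ) = 90.00° ✓; |CZ| = 12.00 ✗.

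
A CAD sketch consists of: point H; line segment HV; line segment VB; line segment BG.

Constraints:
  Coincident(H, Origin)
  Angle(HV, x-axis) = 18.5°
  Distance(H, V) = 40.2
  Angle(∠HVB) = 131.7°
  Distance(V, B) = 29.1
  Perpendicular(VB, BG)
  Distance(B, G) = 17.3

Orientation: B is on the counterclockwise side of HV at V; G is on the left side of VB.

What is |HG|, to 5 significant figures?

57.272

∠HVB = 131.7°, so VB runs at 18.5° + (180° − 131.7°) = 66.800° from the x-axis; with |VB| = 29.1, B = V + 29.1·(cos 66.800°, sin 66.800°) = (49.586, 39.502). The perpendicularity gives BG at right angles to VB; with |BG| = 17.3 on the left of VB, G = B + 17.3·(-0.91914, 0.39394) = (33.685, 46.318). Then |HG| = |G − H| = 57.272.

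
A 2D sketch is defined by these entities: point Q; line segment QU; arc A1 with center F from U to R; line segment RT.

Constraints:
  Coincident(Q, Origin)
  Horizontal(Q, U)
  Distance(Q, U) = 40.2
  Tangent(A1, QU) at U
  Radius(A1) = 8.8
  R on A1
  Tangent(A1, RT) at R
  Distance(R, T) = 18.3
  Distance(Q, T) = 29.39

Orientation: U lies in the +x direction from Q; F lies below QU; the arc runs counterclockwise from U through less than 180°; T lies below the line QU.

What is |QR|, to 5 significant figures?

33.180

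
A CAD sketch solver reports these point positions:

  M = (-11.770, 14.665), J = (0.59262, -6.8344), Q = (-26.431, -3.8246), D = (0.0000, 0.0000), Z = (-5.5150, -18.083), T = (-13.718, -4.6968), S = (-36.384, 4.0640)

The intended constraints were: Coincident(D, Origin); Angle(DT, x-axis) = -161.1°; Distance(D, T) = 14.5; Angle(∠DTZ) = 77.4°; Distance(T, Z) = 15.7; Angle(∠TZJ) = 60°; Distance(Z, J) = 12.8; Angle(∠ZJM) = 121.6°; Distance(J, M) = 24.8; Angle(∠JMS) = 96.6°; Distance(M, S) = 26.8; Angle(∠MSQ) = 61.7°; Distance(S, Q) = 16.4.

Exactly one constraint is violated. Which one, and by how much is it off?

Distance(S, Q) = 16.4 — off by 3.70.

D = (0.00, 0.00) ✓; DT at -161.1° ✓; |DT| = 14.50 ✓; ∠DTZ = 77.40° ✓; |TZ| = 15.70 ✓; ∠TZJ = 60.00° ✓; |ZJ| = 12.80 ✓; ∠ZJM = 121.6° ✓; |JM| = 24.80 ✓; ∠JMS = 96.60° ✓; |MS| = 26.80 ✓; ∠MSQ = 61.70° ✓; |SQ| = 12.70 ✗.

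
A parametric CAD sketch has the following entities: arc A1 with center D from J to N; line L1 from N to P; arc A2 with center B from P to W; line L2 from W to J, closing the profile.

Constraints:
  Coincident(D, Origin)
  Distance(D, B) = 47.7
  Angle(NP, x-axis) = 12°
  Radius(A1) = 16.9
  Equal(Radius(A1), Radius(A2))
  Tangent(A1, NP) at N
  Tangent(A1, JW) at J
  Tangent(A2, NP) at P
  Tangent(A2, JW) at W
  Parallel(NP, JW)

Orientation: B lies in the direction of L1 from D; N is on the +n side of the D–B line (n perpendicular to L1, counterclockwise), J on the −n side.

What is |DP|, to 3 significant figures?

50.6

The slot axis is L1's direction at 12.0°, so u = (cos 12.0°, sin 12.0°) = (0.978, 0.208) and n = (−sin 12.0°, cos 12.0°) = (-0.208, 0.978). D is at the origin and B lies 47.7 along u from D, so B = 47.7·u = (46.7, 9.92). Tangency of A1 to both parallel lines with radius 16.9 puts N and J at D ± 16.9·n: N = (-3.51, 16.5), J = (3.51, -16.5). Equal radii place P and W the same way about B: P = B + 16.9·n = (43.1, 26.4), W = B − 16.9·n = (50.2, -6.61). Then |DP| = |P − D| = 50.6.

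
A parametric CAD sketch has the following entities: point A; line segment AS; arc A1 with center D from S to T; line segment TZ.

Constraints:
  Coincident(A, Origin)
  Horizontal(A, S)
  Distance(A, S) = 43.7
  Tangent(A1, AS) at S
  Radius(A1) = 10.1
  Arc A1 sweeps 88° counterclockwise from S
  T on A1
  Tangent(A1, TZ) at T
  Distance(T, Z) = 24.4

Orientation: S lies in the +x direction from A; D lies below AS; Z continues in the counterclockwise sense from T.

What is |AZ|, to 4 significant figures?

47.31

A is at the origin; AS is horizontal with |AS| = 43.7 and S on the +x side, so S = (43.70, 0.000). The tangent condition forces DS to be normal to AS, so D = S + (0, -10.1) = (43.70, -10.10). On A1, S sits at bearing 90° from D; an 88° counterclockwise sweep puts T at bearing 178°, so T = D + 10.1·(cos 178°, sin 178°) = (33.61, -9.748). Tangency of A1 to TZ means the radius DT is perpendicular to TZ, so TZ runs along (−sin 178°, cos 178°); with |TZ| = 24.4, Z = (32.75, -34.13). Then |AZ| = |Z − A| = 47.31.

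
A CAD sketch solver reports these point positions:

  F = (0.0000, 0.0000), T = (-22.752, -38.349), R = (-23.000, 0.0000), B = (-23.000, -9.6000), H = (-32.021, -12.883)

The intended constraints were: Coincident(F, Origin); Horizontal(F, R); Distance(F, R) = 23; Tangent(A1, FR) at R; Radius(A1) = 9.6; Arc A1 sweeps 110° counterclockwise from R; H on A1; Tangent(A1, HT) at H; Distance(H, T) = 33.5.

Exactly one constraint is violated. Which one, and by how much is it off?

Distance(H, T) = 33.5 — off by 6.40.

F = (0.00, 0.00) ✓; F.y = 0.00, R.y = 0.00 ✓; |FR| = 23.00 ✓; ∠(BR, RF) = 90.00° ✓; |BR| = 9.600 ✓; bearing(B→H) − bearing(B→R) = 110.0° ✓; |BH| = 9.600 ✓; ∠(BH, HT) = 90.00° ✓; |HT| = 27.10 ✗.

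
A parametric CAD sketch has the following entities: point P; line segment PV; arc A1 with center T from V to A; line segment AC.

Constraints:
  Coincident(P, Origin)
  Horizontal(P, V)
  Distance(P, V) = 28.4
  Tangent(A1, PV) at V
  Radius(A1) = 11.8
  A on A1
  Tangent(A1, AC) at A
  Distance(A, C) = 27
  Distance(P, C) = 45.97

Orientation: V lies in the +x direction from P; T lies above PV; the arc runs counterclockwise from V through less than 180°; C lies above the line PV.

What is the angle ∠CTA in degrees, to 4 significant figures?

66.39°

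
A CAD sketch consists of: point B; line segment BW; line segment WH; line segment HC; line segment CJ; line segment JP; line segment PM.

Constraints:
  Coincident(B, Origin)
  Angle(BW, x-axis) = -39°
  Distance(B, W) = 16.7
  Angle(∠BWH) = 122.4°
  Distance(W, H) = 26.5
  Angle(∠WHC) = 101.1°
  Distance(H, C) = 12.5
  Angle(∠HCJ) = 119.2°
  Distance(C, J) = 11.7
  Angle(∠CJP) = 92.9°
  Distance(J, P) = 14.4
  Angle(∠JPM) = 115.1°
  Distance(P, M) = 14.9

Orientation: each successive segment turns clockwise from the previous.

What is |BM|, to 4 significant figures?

30.83

B is at the origin; BW runs at -39.0° with length 16.7, so W = (12.98, -10.51). ∠BWH = 122.4° gives WH at -96.60° from the x-axis; with |WH| = 26.5, H = (9.933, -36.83). ∠WHC = 101.1° gives HC at -175.5° from the x-axis; with |HC| = 12.5, C = (-2.529, -37.81). ∠HCJ = 119.2° gives CJ at 123.7° from the x-axis; with |CJ| = 11.7, J = (-9.021, -28.08). ∠CJP = 92.9° gives JP at 36.60° from the x-axis; with |JP| = 14.4, P = (2.540, -19.50). ∠JPM = 115.1° gives PM at -28.30° from the x-axis; with |PM| = 14.9, M = (15.66, -26.56). Then |BM| = |M − B| = 30.83.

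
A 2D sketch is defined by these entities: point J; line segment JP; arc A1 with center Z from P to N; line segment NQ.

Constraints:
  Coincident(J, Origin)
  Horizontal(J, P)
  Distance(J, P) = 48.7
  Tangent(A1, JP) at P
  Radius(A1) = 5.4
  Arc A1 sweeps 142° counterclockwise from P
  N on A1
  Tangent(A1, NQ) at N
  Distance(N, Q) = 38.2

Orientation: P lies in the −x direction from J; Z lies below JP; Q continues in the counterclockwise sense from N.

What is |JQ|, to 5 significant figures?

39.763

J is at the origin; JP is horizontal with |JP| = 48.7 and P on the −x side, so P = (-48.700, 0.0000). The tangent condition forces ZP to be normal to JP, so Z = P + (0, -5.4) = (-48.700, -5.4000). On A1, P sits at bearing 90° from Z; a 142° counterclockwise sweep puts N at bearing 232°, so N = Z + 5.4·(cos 232°, sin 232°) = (-52.025, -9.6553). A1 meets NQ tangentially, so ZN is at right angles to NQ, so NQ runs along (−sin 232°, cos 232°); with |NQ| = 38.2, Q = (-21.923, -33.174). Then |JQ| = |Q − J| = 39.763.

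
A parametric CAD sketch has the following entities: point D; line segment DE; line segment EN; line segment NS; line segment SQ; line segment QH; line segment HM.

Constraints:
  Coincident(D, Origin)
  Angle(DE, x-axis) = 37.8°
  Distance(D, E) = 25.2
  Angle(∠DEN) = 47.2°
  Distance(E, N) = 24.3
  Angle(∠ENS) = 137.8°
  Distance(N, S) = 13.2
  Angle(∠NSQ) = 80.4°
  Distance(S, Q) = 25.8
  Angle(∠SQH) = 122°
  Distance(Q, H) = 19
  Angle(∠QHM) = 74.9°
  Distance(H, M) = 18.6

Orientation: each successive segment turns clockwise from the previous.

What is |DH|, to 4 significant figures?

21.20

∠NSQ = 80.4° gives SQ at 123.2° from the x-axis; with |SQ| = 25.8, Q = (-6.018, 3.858). ∠SQH = 122.0° gives QH at 65.20° from the x-axis; with |QH| = 19.0, H = (1.951, 21.11). Then |DH| = |H − D| = 21.20.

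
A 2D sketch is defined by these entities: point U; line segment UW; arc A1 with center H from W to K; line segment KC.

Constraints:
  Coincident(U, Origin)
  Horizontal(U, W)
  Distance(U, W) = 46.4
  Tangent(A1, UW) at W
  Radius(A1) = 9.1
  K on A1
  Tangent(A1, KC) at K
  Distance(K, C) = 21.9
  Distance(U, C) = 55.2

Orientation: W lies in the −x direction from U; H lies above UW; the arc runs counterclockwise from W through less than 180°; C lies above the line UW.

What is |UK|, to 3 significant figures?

39.6

U is at the origin; U and W share the same y with |UW| = 46.4 and W on the −x side, so W = (-46.4, 0.00). Tangency of A1 to UW means the radius HW is perpendicular to UW, so H = W + (0, 9.1) = (-46.4, 9.10). Since HK ⟂ KC (tangency), |HC| = √(9.1² + 21.9²) = 23.7 regardless of where K sits on A1. So C lies on both circle(U, 55.2) and circle(H, 23.7); the above-UW intersection is C = (-44.4, 32.7). K is the foot of the tangent from C: K = (-37.7, 11.9).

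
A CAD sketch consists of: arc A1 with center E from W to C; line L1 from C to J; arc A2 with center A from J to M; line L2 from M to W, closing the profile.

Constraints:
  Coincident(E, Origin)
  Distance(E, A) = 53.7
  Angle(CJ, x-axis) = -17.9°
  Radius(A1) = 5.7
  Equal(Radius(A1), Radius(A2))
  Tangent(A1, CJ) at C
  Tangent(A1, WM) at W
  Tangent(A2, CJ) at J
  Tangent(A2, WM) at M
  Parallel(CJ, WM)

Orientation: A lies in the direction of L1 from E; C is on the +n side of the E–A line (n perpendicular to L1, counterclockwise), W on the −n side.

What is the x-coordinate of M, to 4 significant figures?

49.35

Tangency of A1 to both parallel lines with radius 5.7 puts C and W at E ± 5.7·n: C = (1.752, 5.424), W = (-1.752, -5.424). Equal radii place J and M the same way about A: J = A + 5.7·n = (52.85, -11.08), M = A − 5.7·n = (49.35, -21.93). So M.x = 49.35.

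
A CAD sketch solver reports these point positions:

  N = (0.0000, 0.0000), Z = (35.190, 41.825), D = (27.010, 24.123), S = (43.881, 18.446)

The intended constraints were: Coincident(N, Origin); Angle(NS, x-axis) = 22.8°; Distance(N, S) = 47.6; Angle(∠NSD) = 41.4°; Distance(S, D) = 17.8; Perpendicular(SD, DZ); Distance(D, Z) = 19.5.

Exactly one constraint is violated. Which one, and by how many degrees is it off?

Perpendicular(SD, DZ) — off by 6.20°.

N = (0.00, 0.00) ✓; NS at 22.80° ✓; |NS| = 47.60 ✓; ∠NSD = 41.40° ✓; |SD| = 17.80 ✓; ∠(SD, DZ) = 96.20° ✗; |DZ| = 19.50 ✓.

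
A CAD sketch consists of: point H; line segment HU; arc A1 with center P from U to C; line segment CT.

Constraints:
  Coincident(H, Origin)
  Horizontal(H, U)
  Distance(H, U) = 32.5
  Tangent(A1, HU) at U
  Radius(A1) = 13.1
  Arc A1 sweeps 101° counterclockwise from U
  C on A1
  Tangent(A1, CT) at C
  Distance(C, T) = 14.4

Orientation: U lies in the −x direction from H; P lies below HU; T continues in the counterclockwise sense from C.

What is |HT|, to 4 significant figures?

51.96

H is at the origin; HU is horizontal with |HU| = 32.5 and U on the −x side, so U = (-32.50, 0.000). Since A1 is tangent to HU there, PU ⟂ HU, so P = U + (0, -13.1) = (-32.50, -13.10). On A1, U sits at bearing 90° from P; a 101° counterclockwise sweep puts C at bearing 191°, so C = P + 13.1·(cos 191°, sin 191°) = (-45.36, -15.60). Since A1 is tangent to CT there, PC ⟂ CT, so CT runs along (−sin 191°, cos 191°); with |CT| = 14.4, T = (-42.61, -29.74). Then |HT| = |T − H| = 51.96.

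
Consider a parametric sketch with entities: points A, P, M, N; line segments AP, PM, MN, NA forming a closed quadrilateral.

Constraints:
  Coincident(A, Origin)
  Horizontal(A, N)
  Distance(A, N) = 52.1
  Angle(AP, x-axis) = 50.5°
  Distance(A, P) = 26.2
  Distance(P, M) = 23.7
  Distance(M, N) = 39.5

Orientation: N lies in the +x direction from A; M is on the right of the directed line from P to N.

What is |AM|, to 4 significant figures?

13.11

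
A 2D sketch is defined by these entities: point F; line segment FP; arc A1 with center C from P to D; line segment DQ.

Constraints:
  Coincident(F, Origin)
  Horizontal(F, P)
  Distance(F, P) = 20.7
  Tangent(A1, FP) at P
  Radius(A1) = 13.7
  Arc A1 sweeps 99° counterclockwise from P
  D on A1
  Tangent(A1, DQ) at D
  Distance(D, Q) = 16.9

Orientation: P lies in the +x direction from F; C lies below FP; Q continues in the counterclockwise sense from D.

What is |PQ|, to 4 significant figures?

34.31

F is at the origin; F and P share the same y with |FP| = 20.7 and P on the +x side, so P = (20.70, 0.000). The tangent condition forces CP to be normal to FP, so C = P + (0, -13.7) = (20.70, -13.70). On A1, P sits at bearing 90° from C; a 99° counterclockwise sweep puts D at bearing 189°, so D = C + 13.7·(cos 189°, sin 189°) = (7.169, -15.84). Since A1 is tangent to DQ there, CD ⟂ DQ, so DQ runs along (−sin 189°, cos 189°); with |DQ| = 16.9, Q = (9.812, -32.54). Then |PQ| = |Q − P| = 34.31.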